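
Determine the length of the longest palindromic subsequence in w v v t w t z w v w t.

One longest palindromic subsequence is wvwzwvw (positions 1,2,5,7,8,9,10); it reads the same forward and backward, and the interval DP gives dp[1][11] = 7.

7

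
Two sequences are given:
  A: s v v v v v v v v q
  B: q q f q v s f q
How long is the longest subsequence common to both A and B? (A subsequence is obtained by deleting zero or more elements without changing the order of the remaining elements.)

2

Backtracking the LCS table gives one alignment: s (A1,B6) → q (A10,B8).
So the longest common subsequence has length 2.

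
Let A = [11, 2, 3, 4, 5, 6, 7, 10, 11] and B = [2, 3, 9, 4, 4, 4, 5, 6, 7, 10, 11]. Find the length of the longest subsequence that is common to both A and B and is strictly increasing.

For each value that appears in both, track the longest common increasing run ending there.
The best achievable length is 8; one witness is 2, 3, 4, 5, 6, 7, 10, 11 (A-positions 2,3,4,5,6,7,8,9, B-positions 1,2,4,7,8,9,10,11).

8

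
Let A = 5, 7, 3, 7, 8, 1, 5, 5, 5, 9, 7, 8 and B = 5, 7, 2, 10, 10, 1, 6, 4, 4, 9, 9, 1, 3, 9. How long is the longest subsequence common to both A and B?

A longest common subsequence is 5, 7, 3, 9 (length 4); the LCS DP confirms no longer common subsequence exists.

4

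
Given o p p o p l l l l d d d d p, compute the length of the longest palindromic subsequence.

6

One longest palindromic subsequence is pddddp (positions 2,10,11,12,13,14); it reads the same forward and backward, and the interval DP gives dp[1][14] = 6.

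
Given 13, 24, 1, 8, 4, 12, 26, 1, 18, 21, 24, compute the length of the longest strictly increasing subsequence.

Let dp[i] be the longest increasing subsequence ending at position i. Then dp = [1, 2, 1, 2, 2, 3, 4, 1, 4, 5, 6].
The maximum is 6; one witness is 1, 8, 12, 18, 21, 24 at positions 3,4,6,9,10,11.

6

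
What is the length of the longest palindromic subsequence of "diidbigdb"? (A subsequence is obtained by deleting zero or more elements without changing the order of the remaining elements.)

Using dp[i][j] = 2 + dp[i+1][j−1] if the ends match, else max(dp[i+1][j], dp[i][j−1]):
dp[1][9] = 5. A witness is dibid at positions 1,3,5,6,8.

5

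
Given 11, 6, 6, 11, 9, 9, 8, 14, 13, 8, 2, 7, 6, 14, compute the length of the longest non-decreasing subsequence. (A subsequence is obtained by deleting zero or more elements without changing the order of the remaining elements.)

6

Scanning left to right, the best length ending at each element is: 11→1, 6→1, 6→2, 11→3, 9→3, 9→4, 8→3, 14→5, 13→5, 8→4, 2→1, 7→3, 6→3, 14→6.
So the longest non-decreasing subsequence has length 6, e.g. 6, 6, 9, 9, 14, 14.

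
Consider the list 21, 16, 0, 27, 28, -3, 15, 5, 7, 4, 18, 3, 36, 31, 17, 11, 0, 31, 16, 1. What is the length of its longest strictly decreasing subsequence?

Let dp[i] be the longest decreasing subsequence ending at position i. Then dp = [1, 2, 3, 1, 1, 4, 3, 4, 4, 5, 2, 6, 1, 2, 3, 4, 7, 2, 4, 7].
The maximum is 7; one witness is 21, 16, 15, 5, 4, 3, 0 at positions 1,2,7,8,10,12,17.

7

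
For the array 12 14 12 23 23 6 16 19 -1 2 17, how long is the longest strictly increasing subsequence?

Let dp[i] be the longest increasing subsequence ending at position i. Then dp = [1, 2, 1, 3, 3, 1, 3, 4, 1, 2, 4].
The maximum is 4; one witness is 12, 14, 16, 19 at positions 1,2,7,8.

4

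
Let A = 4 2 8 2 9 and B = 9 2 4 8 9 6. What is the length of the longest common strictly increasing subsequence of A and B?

3

A longest common strictly increasing subsequence is 2, 8, 9 (length 3); it appears in order in both A and B, and no longer such subsequence exists.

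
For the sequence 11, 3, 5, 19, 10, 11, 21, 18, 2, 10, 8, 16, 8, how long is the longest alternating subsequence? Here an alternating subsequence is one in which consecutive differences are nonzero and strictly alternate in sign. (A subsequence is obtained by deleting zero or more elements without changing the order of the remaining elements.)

10

Track the best alternating length ending on an up-step vs a down-step at each position: up/down = 1/1, 1/2, 3/2, 3/1, 3/4, 5/4, 5/1, 5/6, 1/6, 7/6, 7/8, 9/6, 7/10.
The maximum over both is 10; one such subsequence is 11, 3, 19, 10, 11, 2, 10, 8, 16, 8.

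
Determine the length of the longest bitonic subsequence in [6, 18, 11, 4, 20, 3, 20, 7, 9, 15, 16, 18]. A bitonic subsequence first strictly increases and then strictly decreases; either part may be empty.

One longest bitonic subsequence is 6, 7, 9, 15, 16, 18 (positions 1,8,9,10,11,12): it rises to 18 then falls. Length 6 is optimal.

6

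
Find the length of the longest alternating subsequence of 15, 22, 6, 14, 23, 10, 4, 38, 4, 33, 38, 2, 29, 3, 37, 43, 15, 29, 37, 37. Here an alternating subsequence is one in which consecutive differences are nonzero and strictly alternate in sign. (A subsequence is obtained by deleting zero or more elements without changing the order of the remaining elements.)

14

A longest alternating subsequence is 15, 22, 6, 14, 10, 38, 4, 33, 2, 29, 3, 37, 15, 29 (positions 1,2,3,4,6,8,9,10,12,13,14,15,17,18); its 13 consecutive differences strictly alternate in sign, and length 14 is optimal.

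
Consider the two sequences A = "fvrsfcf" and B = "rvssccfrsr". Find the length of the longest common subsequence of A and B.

Backtracking the LCS table gives one alignment: v (A2,B2) → s (A4,B4) → c (A6,B6) → f (A7,B7).
So the longest common subsequence has length 4.

4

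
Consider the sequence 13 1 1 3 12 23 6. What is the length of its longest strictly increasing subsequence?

4

Let dp[i] be the longest increasing subsequence ending at position i. Then dp = [1, 1, 1, 2, 3, 4, 3].
The maximum is 4; one witness is 1, 3, 12, 23 at positions 2,4,5,6.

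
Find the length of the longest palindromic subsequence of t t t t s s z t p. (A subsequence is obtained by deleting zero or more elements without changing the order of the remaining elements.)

One longest palindromic subsequence is ttttt (positions 1,2,3,4,8); it reads the same forward and backward, and the interval DP gives dp[1][9] = 5.

5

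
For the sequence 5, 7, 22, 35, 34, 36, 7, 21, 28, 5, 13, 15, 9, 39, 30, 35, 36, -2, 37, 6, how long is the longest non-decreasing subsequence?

Let dp[i] be the longest non-decreasing subsequence ending at position i. Then dp = [1, 2, 3, 4, 4, 5, 3, 4, 5, 2, 4, 5, 4, 6, 6, 7, 8, 1, 9, 3].
The maximum is 9; one witness is 5, 7, 7, 21, 28, 30, 35, 36, 37 at positions 1,2,7,8,9,15,16,17,19.

9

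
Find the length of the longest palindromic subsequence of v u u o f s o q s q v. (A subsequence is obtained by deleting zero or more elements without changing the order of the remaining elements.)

One longest palindromic subsequence is vqsqv (positions 1,8,9,10,11); it reads the same forward and backward, and the interval DP gives dp[1][11] = 5.

5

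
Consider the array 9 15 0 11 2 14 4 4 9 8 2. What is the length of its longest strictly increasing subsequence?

4

Let dp[i] be the longest increasing subsequence ending at position i. Then dp = [1, 2, 1, 2, 2, 3, 3, 3, 4, 4, 2].
The maximum is 4; one witness is 0, 2, 4, 9 at positions 3,5,7,9.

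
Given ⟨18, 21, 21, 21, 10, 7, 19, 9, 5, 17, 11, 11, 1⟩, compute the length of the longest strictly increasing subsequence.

Scanning left to right, the best length ending at each element is: 18→1, 21→2, 21→2, 21→2, 10→1, 7→1, 19→2, 9→2, 5→1, 17→3, 11→3, 11→3, 1→1.
So the longest increasing subsequence has length 3, e.g. 7, 9, 17.

3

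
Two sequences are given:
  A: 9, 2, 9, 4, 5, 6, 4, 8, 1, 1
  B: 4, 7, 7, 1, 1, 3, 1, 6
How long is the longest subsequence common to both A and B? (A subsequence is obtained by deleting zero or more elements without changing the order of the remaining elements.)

3

Backtracking the LCS table gives one alignment: 4 (A4,B1) → 1 (A9,B5) → 1 (A10,B7).
So the longest common subsequence has length 3.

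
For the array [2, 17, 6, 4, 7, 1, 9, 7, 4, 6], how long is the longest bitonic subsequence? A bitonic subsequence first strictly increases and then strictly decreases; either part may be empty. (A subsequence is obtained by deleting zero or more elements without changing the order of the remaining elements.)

6

One longest bitonic subsequence is 2, 6, 7, 9, 7, 6 (positions 1,3,5,7,8,10): it rises to 9 then falls. Length 6 is optimal.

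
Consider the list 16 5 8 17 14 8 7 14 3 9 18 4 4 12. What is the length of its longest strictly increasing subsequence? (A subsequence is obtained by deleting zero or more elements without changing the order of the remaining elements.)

4

Let dp[i] be the longest increasing subsequence ending at position i. Then dp = [1, 1, 2, 3, 3, 2, 2, 3, 1, 3, 4, 2, 2, 4].
The maximum is 4; one witness is 5, 8, 17, 18 at positions 2,3,4,11.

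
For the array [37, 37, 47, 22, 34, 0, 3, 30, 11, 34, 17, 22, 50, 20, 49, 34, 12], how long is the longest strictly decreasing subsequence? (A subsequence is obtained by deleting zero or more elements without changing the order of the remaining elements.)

Let dp[i] be the longest decreasing subsequence ending at position i. Then dp = [1, 1, 1, 2, 2, 3, 3, 3, 4, 2, 4, 4, 1, 5, 2, 3, 6].
The maximum is 6; one witness is 37, 34, 30, 22, 20, 12 at positions 1,5,8,12,14,17.

6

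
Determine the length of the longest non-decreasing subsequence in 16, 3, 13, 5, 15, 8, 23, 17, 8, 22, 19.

One longest non-decreasing subsequence is 3, 13, 15, 17, 22 (positions 2,3,5,8,10), of length 5; no longer one exists.

5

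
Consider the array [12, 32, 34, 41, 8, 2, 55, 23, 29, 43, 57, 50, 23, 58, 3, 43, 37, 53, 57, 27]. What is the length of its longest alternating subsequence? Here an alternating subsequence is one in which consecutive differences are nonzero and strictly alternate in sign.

Track the best alternating length ending on an up-step vs a down-step at each position: up/down = 1/1, 2/1, 2/1, 2/1, 1/3, 1/3, 4/1, 4/5, 6/5, 6/5, 6/1, 6/7, 4/7, 8/1, 4/9, 10/9, 10/11, 12/9, 12/9, 10/13.
The maximum over both is 13; one such subsequence is 12, 32, 8, 55, 23, 57, 50, 58, 3, 43, 37, 53, 27.

13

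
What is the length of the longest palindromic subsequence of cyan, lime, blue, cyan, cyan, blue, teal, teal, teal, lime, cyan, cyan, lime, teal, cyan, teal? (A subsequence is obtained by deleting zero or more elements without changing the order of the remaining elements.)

11

Using dp[i][j] = 2 + dp[i+1][j−1] if the ends match, else max(dp[i+1][j], dp[i][j−1]):
dp[1][16] = 11. A witness is cyan lime cyan cyan teal teal teal cyan cyan lime cyan at positions 1,2,4,5,7,8,9,11,12,13,15.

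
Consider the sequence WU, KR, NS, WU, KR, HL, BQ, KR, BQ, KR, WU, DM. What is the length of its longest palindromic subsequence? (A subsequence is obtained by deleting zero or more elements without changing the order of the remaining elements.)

One longest palindromic subsequence is WU KR BQ KR BQ KR WU (positions 4,5,7,8,9,10,11); it reads the same forward and backward, and the interval DP gives dp[1][12] = 7.

7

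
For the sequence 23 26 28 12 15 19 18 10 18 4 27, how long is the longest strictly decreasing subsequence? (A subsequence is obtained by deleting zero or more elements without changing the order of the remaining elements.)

Scanning left to right, the best length ending at each element is: 23→1, 26→1, 28→1, 12→2, 15→2, 19→2, 18→3, 10→4, 18→3, 4→5, 27→2.
So the longest decreasing subsequence has length 5, e.g. 23, 19, 18, 10, 4.

5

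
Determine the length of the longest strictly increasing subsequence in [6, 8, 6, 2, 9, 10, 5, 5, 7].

4

Let dp[i] be the longest increasing subsequence ending at position i. Then dp = [1, 2, 1, 1, 3, 4, 2, 2, 3].
The maximum is 4; one witness is 6, 8, 9, 10 at positions 1,2,5,6.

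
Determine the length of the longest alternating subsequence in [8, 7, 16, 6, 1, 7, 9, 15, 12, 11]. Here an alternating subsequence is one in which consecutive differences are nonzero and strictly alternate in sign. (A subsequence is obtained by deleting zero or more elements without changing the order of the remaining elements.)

Track the best alternating length ending on an up-step vs a down-step at each position: up/down = 1/1, 1/2, 3/1, 1/4, 1/4, 5/4, 5/4, 5/4, 5/6, 5/6.
The maximum over both is 6; one such subsequence is 8, 7, 16, 6, 15, 12.

6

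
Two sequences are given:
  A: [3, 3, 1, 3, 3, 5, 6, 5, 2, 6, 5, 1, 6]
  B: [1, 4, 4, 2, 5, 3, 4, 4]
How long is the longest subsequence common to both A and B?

3

A longest common subsequence is 1, 2, 5 (length 3); the LCS DP confirms no longer common subsequence exists.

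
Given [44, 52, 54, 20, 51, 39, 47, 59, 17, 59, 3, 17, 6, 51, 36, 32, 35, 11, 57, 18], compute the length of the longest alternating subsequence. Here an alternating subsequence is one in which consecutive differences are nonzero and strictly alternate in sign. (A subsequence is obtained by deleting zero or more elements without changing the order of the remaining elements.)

Track the best alternating length ending on an up-step vs a down-step at each position: up/down = 1/1, 2/1, 2/1, 1/3, 4/3, 4/5, 6/5, 6/1, 1/7, 8/1, 1/9, 10/9, 10/11, 12/9, 12/13, 12/13, 14/13, 12/15, 16/9, 16/17.
The maximum over both is 17; one such subsequence is 44, 52, 20, 51, 39, 47, 17, 59, 3, 17, 6, 51, 32, 35, 11, 57, 18.

17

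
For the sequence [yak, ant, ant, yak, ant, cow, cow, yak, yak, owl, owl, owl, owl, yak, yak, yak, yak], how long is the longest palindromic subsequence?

12

Using dp[i][j] = 2 + dp[i+1][j−1] if the ends match, else max(dp[i+1][j], dp[i][j−1]):
dp[1][17] = 12. A witness is yak yak yak yak owl owl owl owl yak yak yak yak at positions 1,4,8,9,10,11,12,13,14,15,16,17.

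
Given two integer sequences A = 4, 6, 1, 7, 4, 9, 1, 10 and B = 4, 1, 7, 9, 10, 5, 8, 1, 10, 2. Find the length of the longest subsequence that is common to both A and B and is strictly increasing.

For each value that appears in both, track the longest common increasing run ending there.
The best achievable length is 4; one witness is 4, 7, 9, 10 (A-positions 1,4,6,8, B-positions 1,3,4,5).

4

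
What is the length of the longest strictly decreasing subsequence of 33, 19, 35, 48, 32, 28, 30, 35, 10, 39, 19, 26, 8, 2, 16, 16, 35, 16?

6

Scanning left to right, the best length ending at each element is: 33→1, 19→2, 35→1, 48→1, 32→2, 28→3, 30→3, 35→2, 10→4, 39→2, 19→4, 26→4, 8→5, 2→6, 16→5, 16→5, 35→3, 16→5.
So the longest decreasing subsequence has length 6, e.g. 33, 32, 28, 10, 8, 2.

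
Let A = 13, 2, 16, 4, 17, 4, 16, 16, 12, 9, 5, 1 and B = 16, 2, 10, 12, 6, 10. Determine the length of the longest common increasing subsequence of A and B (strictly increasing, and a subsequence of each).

2

For each value that appears in both, track the longest common increasing run ending there.
The best achievable length is 2; one witness is 2, 12 (A-positions 2,9, B-positions 2,4).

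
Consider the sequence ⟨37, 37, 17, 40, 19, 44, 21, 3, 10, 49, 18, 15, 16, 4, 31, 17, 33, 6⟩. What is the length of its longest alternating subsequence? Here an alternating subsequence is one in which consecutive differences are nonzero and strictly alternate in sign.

14

A longest alternating subsequence is 37, 17, 40, 19, 44, 21, 49, 15, 16, 4, 31, 17, 33, 6 (positions 1,3,4,5,6,7,10,12,13,14,15,16,17,18); its 13 consecutive differences strictly alternate in sign, and length 14 is optimal.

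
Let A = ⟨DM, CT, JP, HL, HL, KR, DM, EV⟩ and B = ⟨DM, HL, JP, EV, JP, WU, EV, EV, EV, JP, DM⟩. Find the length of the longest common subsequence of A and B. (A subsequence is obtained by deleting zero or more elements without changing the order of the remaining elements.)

Backtracking the LCS table gives one alignment: DM (A1,B1) → JP (A3,B10) → DM (A7,B11).
So the longest common subsequence has length 3.

3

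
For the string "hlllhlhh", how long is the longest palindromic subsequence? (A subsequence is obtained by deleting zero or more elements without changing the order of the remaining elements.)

One longest palindromic subsequence is hllllh (positions 1,2,3,4,6,8); it reads the same forward and backward, and the interval DP gives dp[1][8] = 6.

6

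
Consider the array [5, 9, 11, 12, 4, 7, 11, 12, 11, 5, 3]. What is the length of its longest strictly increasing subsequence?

4

Let dp[i] be the longest increasing subsequence ending at position i. Then dp = [1, 2, 3, 4, 1, 2, 3, 4, 3, 2, 1].
The maximum is 4; one witness is 5, 9, 11, 12 at positions 1,2,3,4.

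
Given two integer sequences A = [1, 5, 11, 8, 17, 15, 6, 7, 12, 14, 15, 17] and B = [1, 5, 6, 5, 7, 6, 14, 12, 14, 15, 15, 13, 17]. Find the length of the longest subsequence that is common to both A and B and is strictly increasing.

For each value that appears in both, track the longest common increasing run ending there.
The best achievable length is 8; one witness is 1, 5, 6, 7, 12, 14, 15, 17 (A-positions 1,2,7,8,9,10,11,12, B-positions 1,2,3,5,8,9,10,13).

8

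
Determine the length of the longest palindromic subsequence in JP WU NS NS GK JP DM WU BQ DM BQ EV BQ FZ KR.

One longest palindromic subsequence is WU NS NS WU (positions 2,3,4,8); it reads the same forward and backward, and the interval DP gives dp[1][15] = 4.

4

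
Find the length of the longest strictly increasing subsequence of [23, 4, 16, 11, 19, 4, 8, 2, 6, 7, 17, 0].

4

One longest increasing subsequence is 4, 6, 7, 17 (positions 2,9,10,11), of length 4; no longer one exists.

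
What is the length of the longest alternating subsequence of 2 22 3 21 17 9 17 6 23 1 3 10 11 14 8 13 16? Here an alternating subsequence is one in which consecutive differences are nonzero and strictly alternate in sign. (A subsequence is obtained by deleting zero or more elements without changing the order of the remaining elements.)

Track the best alternating length ending on an up-step vs a down-step at each position: up/down = 1/1, 2/1, 2/3, 4/3, 4/5, 4/5, 6/5, 4/7, 8/1, 1/9, 10/9, 10/9, 10/9, 10/9, 10/11, 12/11, 12/9.
The maximum over both is 12; one such subsequence is 2, 22, 3, 21, 9, 17, 6, 23, 1, 10, 8, 13.

12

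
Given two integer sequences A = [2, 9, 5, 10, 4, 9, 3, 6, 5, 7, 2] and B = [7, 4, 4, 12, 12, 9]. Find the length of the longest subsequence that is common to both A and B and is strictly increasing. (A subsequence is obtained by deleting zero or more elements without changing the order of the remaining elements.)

2

A longest common strictly increasing subsequence is 4, 9 (length 2); it appears in order in both A and B, and no longer such subsequence exists.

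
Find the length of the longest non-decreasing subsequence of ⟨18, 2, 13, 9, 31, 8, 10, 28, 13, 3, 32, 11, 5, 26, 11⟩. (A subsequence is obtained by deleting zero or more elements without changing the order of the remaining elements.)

5

Scanning left to right, the best length ending at each element is: 18→1, 2→1, 13→2, 9→2, 31→3, 8→2, 10→3, 28→4, 13→4, 3→2, 32→5, 11→4, 5→3, 26→5, 11→5.
So the longest non-decreasing subsequence has length 5, e.g. 2, 9, 10, 28, 32.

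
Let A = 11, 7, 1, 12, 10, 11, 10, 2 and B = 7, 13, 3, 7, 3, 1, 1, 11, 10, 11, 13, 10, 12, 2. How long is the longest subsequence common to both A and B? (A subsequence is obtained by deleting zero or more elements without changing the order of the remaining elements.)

A longest common subsequence is 7, 1, 10, 11, 10, 2 (length 6); the LCS DP confirms no longer common subsequence exists.

6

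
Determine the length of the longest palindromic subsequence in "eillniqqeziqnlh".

One longest palindromic subsequence is lniqqinl (positions 4,5,6,7,8,11,13,14); it reads the same forward and backward, and the interval DP gives dp[1][15] = 8.

8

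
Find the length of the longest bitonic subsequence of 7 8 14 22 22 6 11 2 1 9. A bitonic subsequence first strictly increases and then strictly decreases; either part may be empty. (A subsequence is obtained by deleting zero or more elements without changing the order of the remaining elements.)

One longest bitonic subsequence is 7, 8, 14, 22, 11, 2, 1 (positions 1,2,3,4,7,8,9): it rises to 22 then falls. Length 7 is optimal.

7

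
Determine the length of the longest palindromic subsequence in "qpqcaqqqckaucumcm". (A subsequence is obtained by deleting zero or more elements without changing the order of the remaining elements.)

7

Using dp[i][j] = 2 + dp[i+1][j−1] if the ends match, else max(dp[i+1][j], dp[i][j−1]):
dp[1][17] = 7. A witness is caqqqac at positions 4,5,6,7,8,11,16.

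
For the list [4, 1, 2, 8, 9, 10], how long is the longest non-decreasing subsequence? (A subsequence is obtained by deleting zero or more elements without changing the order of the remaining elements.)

5

One longest non-decreasing subsequence is 1, 2, 8, 9, 10 (positions 2,3,4,5,6), of length 5; no longer one exists.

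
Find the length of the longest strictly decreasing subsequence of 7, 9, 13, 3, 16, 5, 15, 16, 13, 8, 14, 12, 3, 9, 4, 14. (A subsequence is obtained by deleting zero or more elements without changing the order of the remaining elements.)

6

Scanning left to right, the best length ending at each element is: 7→1, 9→1, 13→1, 3→2, 16→1, 5→2, 15→2, 16→1, 13→3, 8→4, 14→3, 12→4, 3→5, 9→5, 4→6, 14→3.
So the longest decreasing subsequence has length 6, e.g. 16, 15, 13, 12, 9, 4.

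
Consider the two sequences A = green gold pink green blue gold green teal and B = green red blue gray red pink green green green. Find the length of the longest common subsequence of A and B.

4

A longest common subsequence is green, pink, green, green (length 4); the LCS DP confirms no longer common subsequence exists.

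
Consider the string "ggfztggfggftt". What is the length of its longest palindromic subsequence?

8

One longest palindromic subsequence is ggfggfgg (positions 1,2,3,6,7,8,9,10); it reads the same forward and backward, and the interval DP gives dp[1][13] = 8.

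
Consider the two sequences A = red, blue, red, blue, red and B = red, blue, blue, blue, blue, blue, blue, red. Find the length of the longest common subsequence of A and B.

4

A longest common subsequence is red, blue, blue, red (length 4); the LCS DP confirms no longer common subsequence exists.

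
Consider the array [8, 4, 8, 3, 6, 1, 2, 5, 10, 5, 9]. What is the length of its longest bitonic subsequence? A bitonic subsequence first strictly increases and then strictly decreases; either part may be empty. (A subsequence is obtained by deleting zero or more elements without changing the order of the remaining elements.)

One longest bitonic subsequence is 1, 2, 5, 10, 9 (positions 6,7,8,9,11): it rises to 10 then falls. Length 5 is optimal.

5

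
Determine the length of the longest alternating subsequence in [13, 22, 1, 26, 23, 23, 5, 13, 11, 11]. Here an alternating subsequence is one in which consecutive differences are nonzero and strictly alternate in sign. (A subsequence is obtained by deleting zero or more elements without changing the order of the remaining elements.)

7

A longest alternating subsequence is 13, 22, 1, 26, 5, 13, 11 (positions 1,2,3,4,7,8,9); its 6 consecutive differences strictly alternate in sign, and length 7 is optimal.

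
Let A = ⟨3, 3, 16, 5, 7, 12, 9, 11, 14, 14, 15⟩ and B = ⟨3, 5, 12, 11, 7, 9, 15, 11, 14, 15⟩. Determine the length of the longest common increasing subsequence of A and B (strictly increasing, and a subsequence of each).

For each value that appears in both, track the longest common increasing run ending there.
The best achievable length is 7; one witness is 3, 5, 7, 9, 11, 14, 15 (A-positions 1,4,5,7,8,9,11, B-positions 1,2,5,6,8,9,10).

7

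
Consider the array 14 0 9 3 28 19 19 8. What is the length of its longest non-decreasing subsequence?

4

Scanning left to right, the best length ending at each element is: 14→1, 0→1, 9→2, 3→2, 28→3, 19→3, 19→4, 8→3.
So the longest non-decreasing subsequence has length 4, e.g. 0, 9, 19, 19.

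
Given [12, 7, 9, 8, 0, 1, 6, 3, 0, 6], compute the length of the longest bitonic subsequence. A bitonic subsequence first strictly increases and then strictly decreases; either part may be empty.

Let inc[i] be the LIS ending at i and dec[i] the longest strictly decreasing subsequence starting at i. inc = [1, 1, 2, 2, 1, 2, 3, 3, 1, 4], dec = [6, 4, 5, 4, 1, 2, 3, 2, 1, 1].
max_i inc[i]+dec[i]−1 = 6, with one witness 12, 9, 8, 6, 3, 0.

6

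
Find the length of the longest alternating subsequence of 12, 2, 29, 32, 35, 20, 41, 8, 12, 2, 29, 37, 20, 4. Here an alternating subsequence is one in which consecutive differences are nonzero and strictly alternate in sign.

10

Track the best alternating length ending on an up-step vs a down-step at each position: up/down = 1/1, 1/2, 3/1, 3/1, 3/1, 3/4, 5/1, 3/6, 7/6, 1/8, 9/6, 9/6, 9/10, 9/10.
The maximum over both is 10; one such subsequence is 12, 2, 29, 20, 41, 8, 12, 2, 29, 20.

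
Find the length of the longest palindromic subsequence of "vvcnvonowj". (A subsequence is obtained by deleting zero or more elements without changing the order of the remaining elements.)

3

One longest palindromic subsequence is ono (positions 6,7,8); it reads the same forward and backward, and the interval DP gives dp[1][10] = 3.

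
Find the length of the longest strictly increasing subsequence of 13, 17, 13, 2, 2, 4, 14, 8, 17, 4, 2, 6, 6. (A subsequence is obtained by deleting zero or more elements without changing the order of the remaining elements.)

One longest increasing subsequence is 2, 4, 14, 17 (positions 4,6,7,9), of length 4; no longer one exists.

4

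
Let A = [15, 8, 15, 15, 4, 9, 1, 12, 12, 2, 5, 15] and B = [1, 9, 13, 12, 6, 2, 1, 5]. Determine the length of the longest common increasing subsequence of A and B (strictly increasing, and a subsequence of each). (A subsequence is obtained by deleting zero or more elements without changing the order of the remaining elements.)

A longest common strictly increasing subsequence is 1, 2, 5 (length 3); it appears in order in both A and B, and no longer such subsequence exists.

3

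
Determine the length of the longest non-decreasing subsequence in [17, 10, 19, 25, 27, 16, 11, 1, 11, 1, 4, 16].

4

One longest non-decreasing subsequence is 17, 19, 25, 27 (positions 1,3,4,5), of length 4; no longer one exists.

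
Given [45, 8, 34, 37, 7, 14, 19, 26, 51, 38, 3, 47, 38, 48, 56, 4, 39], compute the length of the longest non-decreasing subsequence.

8

Scanning left to right, the best length ending at each element is: 45→1, 8→1, 34→2, 37→3, 7→1, 14→2, 19→3, 26→4, 51→5, 38→5, 3→1, 47→6, 38→6, 48→7, 56→8, 4→2, 39→7.
So the longest non-decreasing subsequence has length 8, e.g. 8, 14, 19, 26, 38, 47, 48, 56.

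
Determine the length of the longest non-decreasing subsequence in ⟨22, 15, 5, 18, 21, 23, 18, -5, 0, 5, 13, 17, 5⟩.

Let dp[i] be the longest non-decreasing subsequence ending at position i. Then dp = [1, 1, 1, 2, 3, 4, 3, 1, 2, 3, 4, 5, 4].
The maximum is 5; one witness is -5, 0, 5, 13, 17 at positions 8,9,10,11,12.

5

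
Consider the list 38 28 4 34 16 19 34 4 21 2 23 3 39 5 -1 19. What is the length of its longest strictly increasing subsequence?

6

Let dp[i] be the longest increasing subsequence ending at position i. Then dp = [1, 1, 1, 2, 2, 3, 4, 1, 4, 1, 5, 2, 6, 3, 1, 4].
The maximum is 6; one witness is 4, 16, 19, 21, 23, 39 at positions 3,5,6,9,11,13.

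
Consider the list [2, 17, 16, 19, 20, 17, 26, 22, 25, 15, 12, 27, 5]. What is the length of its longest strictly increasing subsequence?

7

Scanning left to right, the best length ending at each element is: 2→1, 17→2, 16→2, 19→3, 20→4, 17→3, 26→5, 22→5, 25→6, 15→2, 12→2, 27→7, 5→2.
So the longest increasing subsequence has length 7, e.g. 2, 17, 19, 20, 22, 25, 27.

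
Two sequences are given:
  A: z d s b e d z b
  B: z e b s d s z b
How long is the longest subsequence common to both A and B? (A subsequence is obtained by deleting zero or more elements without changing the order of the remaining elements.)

Backtracking the LCS table gives one alignment: z (A1,B1) → d (A2,B5) → s (A3,B6) → z (A7,B7) → b (A8,B8).
So the longest common subsequence has length 5.

5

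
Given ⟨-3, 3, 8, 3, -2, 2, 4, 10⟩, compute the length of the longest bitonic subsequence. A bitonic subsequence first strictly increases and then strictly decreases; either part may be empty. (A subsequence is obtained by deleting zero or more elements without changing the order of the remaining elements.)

One longest bitonic subsequence is -3, 3, 8, 3, 2 (positions 1,2,3,4,6): it rises to 8 then falls. Length 5 is optimal.

5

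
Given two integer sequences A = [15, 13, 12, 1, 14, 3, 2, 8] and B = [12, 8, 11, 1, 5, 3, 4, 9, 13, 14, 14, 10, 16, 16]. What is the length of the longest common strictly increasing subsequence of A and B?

2

A longest common strictly increasing subsequence is 1, 3 (length 2); it appears in order in both A and B, and no longer such subsequence exists.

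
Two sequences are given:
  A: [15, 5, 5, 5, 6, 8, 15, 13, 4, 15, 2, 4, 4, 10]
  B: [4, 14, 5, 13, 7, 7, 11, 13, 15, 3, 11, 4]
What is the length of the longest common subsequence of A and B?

4

A longest common subsequence is 5, 13, 15, 4 (length 4); the LCS DP confirms no longer common subsequence exists.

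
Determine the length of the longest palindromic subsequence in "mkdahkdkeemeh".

7

One longest palindromic subsequence is mkdkdkm (positions 1,2,3,6,7,8,11); it reads the same forward and backward, and the interval DP gives dp[1][13] = 7.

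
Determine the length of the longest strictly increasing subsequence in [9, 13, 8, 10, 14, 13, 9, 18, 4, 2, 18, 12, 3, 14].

Let dp[i] be the longest increasing subsequence ending at position i. Then dp = [1, 2, 1, 2, 3, 3, 2, 4, 1, 1, 4, 3, 2, 4].
The maximum is 4; one witness is 9, 13, 14, 18 at positions 1,2,5,8.

4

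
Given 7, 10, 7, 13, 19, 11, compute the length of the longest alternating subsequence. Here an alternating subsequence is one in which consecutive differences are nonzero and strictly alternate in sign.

A longest alternating subsequence is 7, 10, 7, 13, 11 (positions 1,2,3,4,6); its 4 consecutive differences strictly alternate in sign, and length 5 is optimal.

5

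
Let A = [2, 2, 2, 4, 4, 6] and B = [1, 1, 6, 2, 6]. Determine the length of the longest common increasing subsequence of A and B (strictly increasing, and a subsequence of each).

A longest common strictly increasing subsequence is 2, 6 (length 2); it appears in order in both A and B, and no longer such subsequence exists.

2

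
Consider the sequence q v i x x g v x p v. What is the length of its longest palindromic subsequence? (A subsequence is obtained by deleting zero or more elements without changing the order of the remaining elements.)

5

One longest palindromic subsequence is vxvxv (positions 2,5,7,8,10); it reads the same forward and backward, and the interval DP gives dp[1][10] = 5.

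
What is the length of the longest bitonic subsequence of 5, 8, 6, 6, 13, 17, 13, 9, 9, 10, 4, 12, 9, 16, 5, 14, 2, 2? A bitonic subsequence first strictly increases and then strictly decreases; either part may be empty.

One longest bitonic subsequence is 5, 8, 13, 17, 13, 12, 9, 5, 2 (positions 1,2,5,6,7,12,13,15,18): it rises to 17 then falls. Length 9 is optimal.

9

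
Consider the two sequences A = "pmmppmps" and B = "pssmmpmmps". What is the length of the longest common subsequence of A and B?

7

A longest common subsequence is pmmpmps (length 7); the LCS DP confirms no longer common subsequence exists.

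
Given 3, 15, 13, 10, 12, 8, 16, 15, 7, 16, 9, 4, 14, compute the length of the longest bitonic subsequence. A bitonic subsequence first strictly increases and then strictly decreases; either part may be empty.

Let inc[i] be the LIS ending at i and dec[i] the longest strictly decreasing subsequence starting at i. inc = [1, 2, 2, 2, 3, 2, 4, 4, 2, 5, 3, 2, 4], dec = [1, 6, 5, 4, 4, 3, 4, 3, 2, 3, 2, 1, 1].
max_i inc[i]+dec[i]−1 = 7, with one witness 3, 15, 13, 12, 8, 7, 4.

7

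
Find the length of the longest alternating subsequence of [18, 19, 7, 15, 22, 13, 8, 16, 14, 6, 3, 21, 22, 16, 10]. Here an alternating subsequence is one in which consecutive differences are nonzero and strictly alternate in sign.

9

A longest alternating subsequence is 18, 19, 7, 15, 13, 16, 14, 21, 16 (positions 1,2,3,4,6,8,9,12,14); its 8 consecutive differences strictly alternate in sign, and length 9 is optimal.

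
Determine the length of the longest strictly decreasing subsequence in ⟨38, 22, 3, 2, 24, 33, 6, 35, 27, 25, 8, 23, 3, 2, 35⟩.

7

Scanning left to right, the best length ending at each element is: 38→1, 22→2, 3→3, 2→4, 24→2, 33→2, 6→3, 35→2, 27→3, 25→4, 8→5, 23→5, 3→6, 2→7, 35→2.
So the longest decreasing subsequence has length 7, e.g. 38, 33, 27, 25, 8, 3, 2.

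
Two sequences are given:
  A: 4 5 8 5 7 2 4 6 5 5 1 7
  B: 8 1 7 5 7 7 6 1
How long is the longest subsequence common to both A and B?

A longest common subsequence is 8, 5, 7, 6, 1 (length 5); the LCS DP confirms no longer common subsequence exists.

5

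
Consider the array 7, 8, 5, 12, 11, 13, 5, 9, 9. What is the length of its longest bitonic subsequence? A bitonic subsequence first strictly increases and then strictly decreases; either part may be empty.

5

Let inc[i] be the LIS ending at i and dec[i] the longest strictly decreasing subsequence starting at i. inc = [1, 2, 1, 3, 3, 4, 1, 3, 3], dec = [2, 2, 1, 3, 2, 2, 1, 1, 1].
max_i inc[i]+dec[i]−1 = 5, with one witness 7, 8, 12, 11, 9.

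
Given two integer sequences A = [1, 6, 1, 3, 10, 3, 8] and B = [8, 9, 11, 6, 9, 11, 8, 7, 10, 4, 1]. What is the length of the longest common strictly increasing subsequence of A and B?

2

A longest common strictly increasing subsequence is 6, 8 (length 2); it appears in order in both A and B, and no longer such subsequence exists.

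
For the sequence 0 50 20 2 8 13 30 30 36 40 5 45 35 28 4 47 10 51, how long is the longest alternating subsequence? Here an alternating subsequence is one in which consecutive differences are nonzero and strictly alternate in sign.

10

A longest alternating subsequence is 0, 50, 2, 8, 5, 45, 35, 47, 10, 51 (positions 1,2,4,5,11,12,13,16,17,18); its 9 consecutive differences strictly alternate in sign, and length 10 is optimal.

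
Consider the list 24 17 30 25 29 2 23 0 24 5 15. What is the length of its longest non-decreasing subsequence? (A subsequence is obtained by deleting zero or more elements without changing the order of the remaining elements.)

3

Scanning left to right, the best length ending at each element is: 24→1, 17→1, 30→2, 25→2, 29→3, 2→1, 23→2, 0→1, 24→3, 5→2, 15→3.
So the longest non-decreasing subsequence has length 3, e.g. 24, 25, 29.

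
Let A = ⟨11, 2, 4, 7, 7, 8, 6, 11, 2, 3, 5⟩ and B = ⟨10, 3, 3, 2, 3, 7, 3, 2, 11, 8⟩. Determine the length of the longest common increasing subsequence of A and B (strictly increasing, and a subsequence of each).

3

A longest common strictly increasing subsequence is 2, 7, 11 (length 3); it appears in order in both A and B, and no longer such subsequence exists.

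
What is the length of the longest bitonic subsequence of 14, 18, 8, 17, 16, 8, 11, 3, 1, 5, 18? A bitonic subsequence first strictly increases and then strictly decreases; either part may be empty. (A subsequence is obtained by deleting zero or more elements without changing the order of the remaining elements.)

7

One longest bitonic subsequence is 14, 18, 17, 16, 11, 3, 1 (positions 1,2,4,5,7,8,9): it rises to 18 then falls. Length 7 is optimal.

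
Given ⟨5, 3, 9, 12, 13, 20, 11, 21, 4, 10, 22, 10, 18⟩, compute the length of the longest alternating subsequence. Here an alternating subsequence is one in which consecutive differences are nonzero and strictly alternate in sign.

Track the best alternating length ending on an up-step vs a down-step at each position: up/down = 1/1, 1/2, 3/1, 3/1, 3/1, 3/1, 3/4, 5/1, 3/6, 7/6, 7/1, 7/8, 9/8.
The maximum over both is 9; one such subsequence is 5, 3, 12, 11, 21, 4, 22, 10, 18.

9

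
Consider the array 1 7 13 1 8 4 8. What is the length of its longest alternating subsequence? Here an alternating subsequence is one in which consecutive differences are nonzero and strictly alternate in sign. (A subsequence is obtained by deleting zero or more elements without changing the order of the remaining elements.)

6

Track the best alternating length ending on an up-step vs a down-step at each position: up/down = 1/1, 2/1, 2/1, 1/3, 4/3, 4/5, 6/3.
The maximum over both is 6; one such subsequence is 1, 7, 1, 8, 4, 8.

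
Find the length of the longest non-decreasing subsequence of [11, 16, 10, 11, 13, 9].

3

Let dp[i] be the longest non-decreasing subsequence ending at position i. Then dp = [1, 2, 1, 2, 3, 1].
The maximum is 3; one witness is 11, 11, 13 at positions 1,4,5.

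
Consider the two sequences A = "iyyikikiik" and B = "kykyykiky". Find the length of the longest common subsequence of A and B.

5

Backtracking the LCS table gives one alignment: y (A2,B4) → y (A3,B5) → k (A5,B6) → i (A6,B7) → k (A7,B8).
So the longest common subsequence has length 5.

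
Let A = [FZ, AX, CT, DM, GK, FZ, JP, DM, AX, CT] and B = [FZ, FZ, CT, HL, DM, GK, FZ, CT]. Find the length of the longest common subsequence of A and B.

A longest common subsequence is FZ, CT, DM, GK, FZ, CT (length 6); the LCS DP confirms no longer common subsequence exists.

6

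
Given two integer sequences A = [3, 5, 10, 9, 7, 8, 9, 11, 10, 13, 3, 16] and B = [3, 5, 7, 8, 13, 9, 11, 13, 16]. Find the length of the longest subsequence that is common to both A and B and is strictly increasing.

8

For each value that appears in both, track the longest common increasing run ending there.
The best achievable length is 8; one witness is 3, 5, 7, 8, 9, 11, 13, 16 (A-positions 1,2,5,6,7,8,10,12, B-positions 1,2,3,4,6,7,8,9).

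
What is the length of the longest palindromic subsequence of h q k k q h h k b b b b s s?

One longest palindromic subsequence is hqkkqh (positions 1,2,3,4,5,7); it reads the same forward and backward, and the interval DP gives dp[1][14] = 6.

6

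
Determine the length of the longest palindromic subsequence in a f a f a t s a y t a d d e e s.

5

One longest palindromic subsequence is satas (positions 7,8,10,11,16); it reads the same forward and backward, and the interval DP gives dp[1][16] = 5.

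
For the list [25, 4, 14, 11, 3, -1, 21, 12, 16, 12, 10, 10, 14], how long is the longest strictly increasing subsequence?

4

Scanning left to right, the best length ending at each element is: 25→1, 4→1, 14→2, 11→2, 3→1, -1→1, 21→3, 12→3, 16→4, 12→3, 10→2, 10→2, 14→4.
So the longest increasing subsequence has length 4, e.g. 4, 11, 12, 16.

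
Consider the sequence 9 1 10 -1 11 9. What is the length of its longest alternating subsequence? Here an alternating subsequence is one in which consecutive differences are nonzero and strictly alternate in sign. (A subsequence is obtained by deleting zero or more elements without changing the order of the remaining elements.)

Track the best alternating length ending on an up-step vs a down-step at each position: up/down = 1/1, 1/2, 3/1, 1/4, 5/1, 5/6.
The maximum over both is 6; one such subsequence is 9, 1, 10, -1, 11, 9.

6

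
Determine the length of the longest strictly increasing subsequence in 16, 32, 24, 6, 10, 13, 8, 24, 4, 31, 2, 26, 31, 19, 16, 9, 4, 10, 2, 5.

One longest increasing subsequence is 6, 10, 13, 24, 26, 31 (positions 4,5,6,8,12,13), of length 6; no longer one exists.

6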